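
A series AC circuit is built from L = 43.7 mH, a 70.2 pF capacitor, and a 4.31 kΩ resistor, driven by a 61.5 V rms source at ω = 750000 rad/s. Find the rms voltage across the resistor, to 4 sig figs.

X_L = ωL = 32780 Ω
X_C = 1/(ωC) = 18990 Ω
Net reactance X = X_L − X_C = 13780 Ω
Z = 4310 + j13780 Ω
|Z| = √(4310² + 13780²) = 14440 Ω
I = V/|Z| = 4.259 mA
V_R = I·|Z_R| = 0.004259 × 4310 = 18.36 V

18.36 V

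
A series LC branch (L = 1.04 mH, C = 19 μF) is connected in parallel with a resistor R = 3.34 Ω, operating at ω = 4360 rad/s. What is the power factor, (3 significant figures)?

0.914

X_L = ωL = 4.53 Ω
X_C = 1/(ωC) = 12.1 Ω
Branch 1: Z₁ = R = 3.34 Ω
Branch 2 (series LC): Z₂ = j(X_L − X_C) = −j7.54 Ω
Parallel: Z = Z₁Z₂/(Z₁+Z₂), |Z| = 3.05 Ω, ∠Z = -23.9°
cos φ = cos(-23.9°) = 0.914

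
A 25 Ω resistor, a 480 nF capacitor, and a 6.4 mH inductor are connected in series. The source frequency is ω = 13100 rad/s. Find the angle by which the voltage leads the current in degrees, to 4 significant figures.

-71.61°

X_L = ωL = 83.84 Ω
X_C = 1/(ωC) = 159.0 Ω
Net reactance X = X_L − X_C = -75.19 Ω
Z = 25.00 − j75.19 Ω
|Z| = √(25.00² + 75.19²) = 79.24 Ω
∠Z = arctan(-75.19/25.00) = -71.61°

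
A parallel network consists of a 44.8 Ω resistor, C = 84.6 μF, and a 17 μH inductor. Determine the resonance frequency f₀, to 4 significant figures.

4.197 kHz

ω₀ = 1/√(LC) = 1/√(1.7e-05 × 8.46e-05) = 26370 rad/s
f₀ = ω₀/(2π) = 4.197 kHz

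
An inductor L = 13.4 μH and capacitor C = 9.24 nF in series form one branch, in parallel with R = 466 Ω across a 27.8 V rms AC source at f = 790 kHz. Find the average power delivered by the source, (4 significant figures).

1.658 W

ω = 2πf = 4.964e+06 rad/s
X_L = ωL = 66.51 Ω
X_C = 1/(ωC) = 21.80 Ω
Branch 1: Z₁ = R = 466.0 Ω
Branch 2 (series LC): Z₂ = j(X_L − X_C) = j44.71 Ω
Parallel: Z = Z₁Z₂/(Z₁+Z₂), |Z| = 44.51 Ω, ∠Z = 84.52°
I = V/|Z| = 624.6 mA
P = VI cos φ = 27.8 × 0.6246 × cos(84.52°) = 1.658 W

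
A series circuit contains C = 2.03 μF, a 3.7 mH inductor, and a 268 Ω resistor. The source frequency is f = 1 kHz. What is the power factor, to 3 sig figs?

ω = 2πf = 6283 rad/s
X_L = ωL = 23.2 Ω
X_C = 1/(ωC) = 78.4 Ω
Net reactance X = X_L − X_C = -55.2 Ω
Z = 268 − j55.2 Ω
|Z| = √(268² + 55.2²) = 274 Ω
∠Z = arctan(-55.2/268) = -11.6°
cos φ = cos(-11.6°) = 0.979

0.979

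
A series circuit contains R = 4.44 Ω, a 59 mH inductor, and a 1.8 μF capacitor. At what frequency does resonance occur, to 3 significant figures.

488 Hz

ω₀ = 1/√(LC) = 1/√(0.059 × 1.8e-06) = 3069 rad/s
f₀ = ω₀/(2π) = 488 Hz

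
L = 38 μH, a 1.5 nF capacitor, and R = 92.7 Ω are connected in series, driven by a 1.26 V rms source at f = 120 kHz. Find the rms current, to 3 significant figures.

1.46 mA

ω = 2πf = 754000 rad/s
X_L = ωL = 28.7 Ω
X_C = 1/(ωC) = 884 Ω
Net reactance X = X_L − X_C = -856 Ω
Z = 92.7 − j856 Ω
|Z| = √(92.7² + 856²) = 861 Ω
I = V/|Z| = 1.26/861 = 1.46 mA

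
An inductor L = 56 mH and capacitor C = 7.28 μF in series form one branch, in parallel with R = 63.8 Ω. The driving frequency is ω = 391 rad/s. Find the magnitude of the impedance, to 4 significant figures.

62.64 Ω

X_L = ωL = 21.90 Ω
X_C = 1/(ωC) = 351.3 Ω
Branch 1: Z₁ = R = 63.80 Ω
Branch 2 (series LC): Z₂ = j(X_L − X_C) = −j329.4 Ω
Parallel: Z = Z₁Z₂/(Z₁+Z₂), |Z| = 62.64 Ω, ∠Z = -10.96°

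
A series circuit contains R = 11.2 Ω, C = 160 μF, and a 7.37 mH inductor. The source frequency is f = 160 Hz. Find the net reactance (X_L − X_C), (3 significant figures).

1.19 Ω

ω = 2πf = 1005 rad/s
X_L = ωL = 7.41 Ω
X_C = 1/(ωC) = 6.22 Ω
X = 7.41 − 6.22 = 1.19 Ω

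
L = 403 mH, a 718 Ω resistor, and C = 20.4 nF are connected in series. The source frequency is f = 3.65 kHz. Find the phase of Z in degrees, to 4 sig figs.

ω = 2πf = 22930 rad/s
X_L = ωL = 9242 Ω
X_C = 1/(ωC) = 2137 Ω
Net reactance X = X_L − X_C = 7105 Ω
Z = 718.0 + j7105 Ω
|Z| = √(718.0² + 7105²) = 7141 Ω
∠Z = arctan(7105/718.0) = 84.23°

84.23°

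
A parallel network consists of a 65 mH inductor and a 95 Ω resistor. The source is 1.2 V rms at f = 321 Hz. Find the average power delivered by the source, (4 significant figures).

15.16 mW

ω = 2πf = 2017 rad/s
X_L = ωL = 131.1 Ω
Parallel: admittances add. Y = 1/R + 1/(jωL)
Y = (0.01053 − j0.007628) S
|Y| = 0.01300 S → |Z| = 1/|Y| = 76.93 Ω, ∠Z = −∠Y = 35.93°
I = V/|Z| = 15.60 mA
P = VI cos φ = 1.2 × 0.01560 × cos(35.93°) = 15.16 mW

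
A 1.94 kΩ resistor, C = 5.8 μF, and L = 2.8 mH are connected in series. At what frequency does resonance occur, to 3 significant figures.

1.25 kHz

ω₀ = 1/√(LC) = 1/√(0.0028 × 5.8e-06) = 7847 rad/s
f₀ = ω₀/(2π) = 1.25 kHz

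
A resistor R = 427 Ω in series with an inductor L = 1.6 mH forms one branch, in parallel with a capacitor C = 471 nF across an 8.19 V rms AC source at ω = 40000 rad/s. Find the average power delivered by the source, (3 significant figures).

154 mW

X_L = ωL = 64.0 Ω
X_C = 1/(ωC) = 53.1 Ω
Branch 1 (R+jX_L): Z₁ = 427 + j64.0 Ω, |Z₁| = 432 Ω
Branch 2 (−jX_C): Z₂ = −j53.1 Ω
Parallel: Z = Z₁Z₂/(Z₁+Z₂), |Z| = 53.7 Ω, ∠Z = -82.9°
I = V/|Z| = 153 mA
P = VI cos φ = 8.19 × 0.153 × cos(-82.9°) = 154 mW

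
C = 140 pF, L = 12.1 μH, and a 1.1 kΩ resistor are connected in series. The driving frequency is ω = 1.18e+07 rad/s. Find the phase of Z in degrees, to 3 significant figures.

-22.8°

X_L = ωL = 143 Ω
X_C = 1/(ωC) = 605 Ω
Net reactance X = X_L − X_C = -463 Ω
Z = 1100 − j463 Ω
|Z| = √(1100² + 463²) = 1190 Ω
∠Z = arctan(-463/1100) = -22.8°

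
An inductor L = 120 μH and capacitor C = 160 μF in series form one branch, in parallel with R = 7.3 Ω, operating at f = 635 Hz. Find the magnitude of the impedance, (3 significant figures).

1.08 Ω

ω = 2πf = 3990 rad/s
X_L = ωL = 0.479 Ω
X_C = 1/(ωC) = 1.57 Ω
Branch 1: Z₁ = R = 7.30 Ω
Branch 2 (series LC): Z₂ = j(X_L − X_C) = −j1.09 Ω
Parallel: Z = Z₁Z₂/(Z₁+Z₂), |Z| = 1.08 Ω, ∠Z = -81.5°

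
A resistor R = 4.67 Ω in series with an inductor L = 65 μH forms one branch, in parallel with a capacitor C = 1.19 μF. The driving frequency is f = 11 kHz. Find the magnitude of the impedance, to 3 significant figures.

8.78 Ω

ω = 2πf = 69120 rad/s
X_L = ωL = 4.49 Ω
X_C = 1/(ωC) = 12.2 Ω
Branch 1 (R+jX_L): Z₁ = 4.67 + j4.49 Ω, |Z₁| = 6.48 Ω
Branch 2 (−jX_C): Z₂ = −j12.2 Ω
Parallel: Z = Z₁Z₂/(Z₁+Z₂), |Z| = 8.78 Ω, ∠Z = 12.5°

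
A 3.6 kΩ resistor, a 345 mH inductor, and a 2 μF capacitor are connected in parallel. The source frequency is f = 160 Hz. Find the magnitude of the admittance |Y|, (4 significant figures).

915.8 μS

ω = 2πf = 1005 rad/s
X_L = ωL = 346.8 Ω
X_C = 1/(ωC) = 497.4 Ω
Parallel: admittances add. Y = 1/R + 1/(jωL) + jωC
Y = (0.0002778 − j0.0008726) S
|Y| = 0.0009158 S → |Z| = 1/|Y| = 1092 Ω, ∠Z = −∠Y = 72.34°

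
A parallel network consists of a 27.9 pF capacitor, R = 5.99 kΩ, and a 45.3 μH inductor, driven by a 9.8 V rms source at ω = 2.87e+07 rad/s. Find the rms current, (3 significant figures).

1.67 mA

X_L = ωL = 1300 Ω
X_C = 1/(ωC) = 1250 Ω
Parallel: admittances add. Y = 1/R + 1/(jωL) + jωC
Y = (0.000167 + j3.16e-05) S
|Y| = 0.000170 S → |Z| = 1/|Y| = 5890 Ω, ∠Z = −∠Y = -10.7°
I = V/|Z| = 9.8/5890 = 1.67 mA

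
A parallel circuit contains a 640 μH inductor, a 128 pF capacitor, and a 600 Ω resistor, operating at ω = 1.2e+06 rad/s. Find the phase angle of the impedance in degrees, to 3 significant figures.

X_L = ωL = 768 Ω
X_C = 1/(ωC) = 6510 Ω
Parallel: admittances add. Y = 1/R + 1/(jωL) + jωC
Y = (0.00167 − j0.00115) S
|Y| = 0.00202 S → |Z| = 1/|Y| = 494 Ω, ∠Z = −∠Y = 34.6°

34.6°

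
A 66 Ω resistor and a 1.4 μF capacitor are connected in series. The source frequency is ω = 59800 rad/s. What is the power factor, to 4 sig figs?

X_C = 1/(ωC) = 11.94 Ω
Z = 66.00 − j11.94 Ω
|Z| = √(66.00² + 11.94²) = 67.07 Ω
∠Z = arctan(-11.94/66.00) = -10.26°
cos φ = cos(-10.26°) = 0.9840

0.9840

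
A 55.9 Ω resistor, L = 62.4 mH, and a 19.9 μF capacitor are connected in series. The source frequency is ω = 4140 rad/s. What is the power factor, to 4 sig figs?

0.2214

X_L = ωL = 258.3 Ω
X_C = 1/(ωC) = 12.14 Ω
Net reactance X = X_L − X_C = 246.2 Ω
Z = 55.90 + j246.2 Ω
|Z| = √(55.90² + 246.2²) = 252.5 Ω
∠Z = arctan(246.2/55.90) = 77.21°
cos φ = cos(77.21°) = 0.2214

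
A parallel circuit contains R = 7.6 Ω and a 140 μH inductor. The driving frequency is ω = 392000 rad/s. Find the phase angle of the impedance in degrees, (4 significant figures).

7.884°

X_L = ωL = 54.88 Ω
Parallel: admittances add. Y = 1/R + 1/(jωL)
Y = (0.1316 − j0.01822) S
|Y| = 0.1328 S → |Z| = 1/|Y| = 7.528 Ω, ∠Z = −∠Y = 7.884°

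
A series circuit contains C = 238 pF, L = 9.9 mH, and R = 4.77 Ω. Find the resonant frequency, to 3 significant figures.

ω₀ = 1/√(LC) = 1/√(0.0099 × 2.38e-10) = 651500 rad/s
f₀ = ω₀/(2π) = 104 kHz

104 kHz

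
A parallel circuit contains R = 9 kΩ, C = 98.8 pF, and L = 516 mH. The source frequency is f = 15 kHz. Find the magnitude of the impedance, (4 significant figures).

ω = 2πf = 94250 rad/s
X_L = ωL = 48630 Ω
X_C = 1/(ωC) = 107400 Ω
Parallel: admittances add. Y = 1/R + 1/(jωL) + jωC
Y = (0.0001111 − j1.125e-05) S
|Y| = 0.0001117 S → |Z| = 1/|Y| = 8954 Ω, ∠Z = −∠Y = 5.782°

8954 Ω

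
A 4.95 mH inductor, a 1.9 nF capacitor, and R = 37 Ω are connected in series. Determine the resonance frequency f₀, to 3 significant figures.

51.9 kHz

ω₀ = 1/√(LC) = 1/√(0.00495 × 1.9e-09) = 326100 rad/s
f₀ = ω₀/(2π) = 51.9 kHz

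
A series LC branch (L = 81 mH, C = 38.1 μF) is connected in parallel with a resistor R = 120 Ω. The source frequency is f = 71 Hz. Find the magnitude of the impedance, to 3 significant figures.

ω = 2πf = 446.1 rad/s
X_L = ωL = 36.1 Ω
X_C = 1/(ωC) = 58.8 Ω
Branch 1: Z₁ = R = 120 Ω
Branch 2 (series LC): Z₂ = j(X_L − X_C) = −j22.7 Ω
Parallel: Z = Z₁Z₂/(Z₁+Z₂), |Z| = 22.3 Ω, ∠Z = -79.3°

22.3 Ω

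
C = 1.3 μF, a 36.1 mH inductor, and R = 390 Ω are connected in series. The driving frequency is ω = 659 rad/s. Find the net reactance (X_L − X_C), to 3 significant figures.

X_L = ωL = 23.8 Ω
X_C = 1/(ωC) = 1170 Ω
X = 23.8 − 1170 = -1140 Ω

-1140 Ω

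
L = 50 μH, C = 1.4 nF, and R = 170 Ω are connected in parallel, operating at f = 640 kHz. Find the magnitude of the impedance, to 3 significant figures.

ω = 2πf = 4.021e+06 rad/s
X_L = ωL = 201 Ω
X_C = 1/(ωC) = 178 Ω
Parallel: admittances add. Y = 1/R + 1/(jωL) + jωC
Y = (0.00588 + j0.000656) S
|Y| = 0.00592 S → |Z| = 1/|Y| = 169 Ω, ∠Z = −∠Y = -6.36°

169 Ω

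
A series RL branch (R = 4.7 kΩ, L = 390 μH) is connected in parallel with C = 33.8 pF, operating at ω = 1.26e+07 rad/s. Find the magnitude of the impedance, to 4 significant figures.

2982 Ω

X_L = ωL = 4914 Ω
X_C = 1/(ωC) = 2348 Ω
Branch 1 (R+jX_L): Z₁ = 4700 + j4914 Ω, |Z₁| = 6800 Ω
Branch 2 (−jX_C): Z₂ = −j2348 Ω
Parallel: Z = Z₁Z₂/(Z₁+Z₂), |Z| = 2982 Ω, ∠Z = -72.36°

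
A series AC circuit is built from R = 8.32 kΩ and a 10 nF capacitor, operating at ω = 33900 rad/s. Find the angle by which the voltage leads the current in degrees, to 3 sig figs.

X_C = 1/(ωC) = 2950 Ω
Z = 8320 − j2950 Ω
|Z| = √(8320² + 2950²) = 8830 Ω
∠Z = arctan(-2950/8320) = -19.5°

-19.5°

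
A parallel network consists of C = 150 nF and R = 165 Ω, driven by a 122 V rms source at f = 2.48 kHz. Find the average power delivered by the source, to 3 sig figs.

90.2 W

ω = 2πf = 15580 rad/s
X_C = 1/(ωC) = 428 Ω
Parallel: admittances add. Y = 1/R + jωC
Y = (0.00606 + j0.00234) S
|Y| = 0.00650 S → |Z| = 1/|Y| = 154 Ω, ∠Z = −∠Y = -21.1°
I = V/|Z| = 792 mA
P = VI cos φ = 122 × 0.792 × cos(-21.1°) = 90.2 W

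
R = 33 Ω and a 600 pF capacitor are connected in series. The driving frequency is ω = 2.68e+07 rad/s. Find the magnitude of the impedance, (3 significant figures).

70.4 Ω

X_C = 1/(ωC) = 62.2 Ω
Z = 33.0 − j62.2 Ω
|Z| = √(33.0² + 62.2²) = 70.4 Ω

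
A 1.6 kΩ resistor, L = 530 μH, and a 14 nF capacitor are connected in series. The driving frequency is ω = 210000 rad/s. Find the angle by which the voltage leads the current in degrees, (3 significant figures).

-8.14°

X_L = ωL = 111 Ω
X_C = 1/(ωC) = 340 Ω
Net reactance X = X_L − X_C = -229 Ω
Z = 1600 − j229 Ω
|Z| = √(1600² + 229²) = 1620 Ω
∠Z = arctan(-229/1600) = -8.14°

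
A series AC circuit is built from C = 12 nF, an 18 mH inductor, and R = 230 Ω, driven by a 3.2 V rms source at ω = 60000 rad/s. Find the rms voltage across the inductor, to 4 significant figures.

8.974 V

X_L = ωL = 1080 Ω
X_C = 1/(ωC) = 1389 Ω
Net reactance X = X_L − X_C = -308.9 Ω
Z = 230.0 − j308.9 Ω
|Z| = √(230.0² + 308.9²) = 385.1 Ω
I = V/|Z| = 8.309 mA
V_L = I·|Z_L| = 0.008309 × 1080 = 8.974 V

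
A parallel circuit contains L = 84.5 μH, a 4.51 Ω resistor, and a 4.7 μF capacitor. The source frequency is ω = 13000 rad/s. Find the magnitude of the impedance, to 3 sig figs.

X_L = ωL = 1.10 Ω
X_C = 1/(ωC) = 16.4 Ω
Parallel: admittances add. Y = 1/R + 1/(jωL) + jωC
Y = (0.222 − j0.849) S
|Y| = 0.878 S → |Z| = 1/|Y| = 1.14 Ω, ∠Z = −∠Y = 75.4°

1.14 Ω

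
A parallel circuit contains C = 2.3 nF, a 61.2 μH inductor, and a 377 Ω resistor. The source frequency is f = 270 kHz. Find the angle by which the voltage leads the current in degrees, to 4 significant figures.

65.16°

ω = 2πf = 1.696e+06 rad/s
X_L = ωL = 103.8 Ω
X_C = 1/(ωC) = 256.3 Ω
Parallel: admittances add. Y = 1/R + 1/(jωL) + jωC
Y = (0.002653 − j0.005730) S
|Y| = 0.006314 S → |Z| = 1/|Y| = 158.4 Ω, ∠Z = −∠Y = 65.16°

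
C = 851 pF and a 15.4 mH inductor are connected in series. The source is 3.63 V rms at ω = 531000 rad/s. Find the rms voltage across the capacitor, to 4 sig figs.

X_L = ωL = 8177 Ω
X_C = 1/(ωC) = 2213 Ω
Net reactance X = X_L − X_C = 5964 Ω
Z = j5964 Ω
|Z| = √(0² + 5964²) = 5964 Ω
I = V/|Z| = 608.6 μA
V_C = I·|Z_C| = 0.0006086 × 2213 = 1.347 V

1.347 V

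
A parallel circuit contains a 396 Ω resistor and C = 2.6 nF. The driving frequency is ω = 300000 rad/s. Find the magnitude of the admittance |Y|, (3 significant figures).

X_C = 1/(ωC) = 1280 Ω
Parallel: admittances add. Y = 1/R + jωC
Y = (0.00253 + j0.000780) S
|Y| = 0.00264 S → |Z| = 1/|Y| = 378 Ω, ∠Z = −∠Y = -17.2°

2.64 mS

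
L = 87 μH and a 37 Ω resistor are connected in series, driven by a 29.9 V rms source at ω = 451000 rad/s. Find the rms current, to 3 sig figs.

X_L = ωL = 39.2 Ω
Z = 37.0 + j39.2 Ω
|Z| = √(37.0² + 39.2²) = 53.9 Ω
I = V/|Z| = 29.9/53.9 = 554 mA

554 mA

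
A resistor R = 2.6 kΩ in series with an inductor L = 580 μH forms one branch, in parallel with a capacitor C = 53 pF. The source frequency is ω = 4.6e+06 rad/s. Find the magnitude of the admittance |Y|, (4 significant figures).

X_L = ωL = 2668 Ω
X_C = 1/(ωC) = 4102 Ω
Branch 1 (R+jX_L): Z₁ = 2600 + j2668 Ω, |Z₁| = 3725 Ω
Branch 2 (−jX_C): Z₂ = −j4102 Ω
Parallel: Z = Z₁Z₂/(Z₁+Z₂), |Z| = 5146 Ω, ∠Z = -15.39°
|Y| = 1/|Z| = 194.3 μS

194.3 μS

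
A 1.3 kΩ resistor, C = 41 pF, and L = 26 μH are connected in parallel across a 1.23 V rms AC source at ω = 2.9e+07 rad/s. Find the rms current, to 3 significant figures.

961 μA

X_L = ωL = 754 Ω
X_C = 1/(ωC) = 841 Ω
Parallel: admittances add. Y = 1/R + 1/(jωL) + jωC
Y = (0.000769 − j0.000137) S
|Y| = 0.000781 S → |Z| = 1/|Y| = 1280 Ω, ∠Z = −∠Y = 10.1°
I = V/|Z| = 1.23/1280 = 961 μA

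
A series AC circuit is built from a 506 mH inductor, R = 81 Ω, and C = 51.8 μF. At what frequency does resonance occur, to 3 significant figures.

ω₀ = 1/√(LC) = 1/√(0.506 × 5.18e-05) = 195.3 rad/s
f₀ = ω₀/(2π) = 31.1 Hz

31.1 Hz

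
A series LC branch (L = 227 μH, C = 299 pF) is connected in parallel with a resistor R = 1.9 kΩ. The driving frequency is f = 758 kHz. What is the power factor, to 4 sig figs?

ω = 2πf = 4.763e+06 rad/s
X_L = ωL = 1081 Ω
X_C = 1/(ωC) = 702.2 Ω
Branch 1: Z₁ = R = 1900 Ω
Branch 2 (series LC): Z₂ = j(X_L − X_C) = j378.9 Ω
Parallel: Z = Z₁Z₂/(Z₁+Z₂), |Z| = 371.6 Ω, ∠Z = 78.72°
cos φ = cos(78.72°) = 0.1956

0.1956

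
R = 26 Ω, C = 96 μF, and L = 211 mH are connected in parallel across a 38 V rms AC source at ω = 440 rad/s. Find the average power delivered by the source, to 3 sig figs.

X_L = ωL = 92.8 Ω
X_C = 1/(ωC) = 23.7 Ω
Parallel: admittances add. Y = 1/R + 1/(jωL) + jωC
Y = (0.0385 + j0.0315) S
|Y| = 0.0497 S → |Z| = 1/|Y| = 20.1 Ω, ∠Z = −∠Y = -39.3°
I = V/|Z| = 1.89 A
P = VI cos φ = 38 × 1.89 × cos(-39.3°) = 55.5 W

55.5 W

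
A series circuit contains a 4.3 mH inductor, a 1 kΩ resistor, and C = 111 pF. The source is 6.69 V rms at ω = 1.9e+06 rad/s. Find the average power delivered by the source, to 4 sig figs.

X_L = ωL = 8170 Ω
X_C = 1/(ωC) = 4742 Ω
Net reactance X = X_L − X_C = 3428 Ω
Z = 1000 + j3428 Ω
|Z| = √(1000² + 3428²) = 3571 Ω
∠Z = arctan(3428/1000) = 73.74°
I = V/|Z| = 1.873 mA
P = VI cos φ = 6.69 × 0.001873 × cos(73.74°) = 3.509 mW

3.509 mW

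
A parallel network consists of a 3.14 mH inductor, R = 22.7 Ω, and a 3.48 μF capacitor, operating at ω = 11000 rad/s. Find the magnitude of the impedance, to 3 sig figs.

X_L = ωL = 34.5 Ω
X_C = 1/(ωC) = 26.1 Ω
Parallel: admittances add. Y = 1/R + 1/(jωL) + jωC
Y = (0.0441 + j0.00933) S
|Y| = 0.0450 S → |Z| = 1/|Y| = 22.2 Ω, ∠Z = −∠Y = -12.0°

22.2 Ω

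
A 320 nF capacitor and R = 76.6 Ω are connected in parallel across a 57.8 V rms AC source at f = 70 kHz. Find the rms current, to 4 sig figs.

8.170 A

ω = 2πf = 439800 rad/s
X_C = 1/(ωC) = 7.105 Ω
Parallel: admittances add. Y = 1/R + jωC
Y = (0.01305 + j0.1407) S
|Y| = 0.1413 S → |Z| = 1/|Y| = 7.075 Ω, ∠Z = −∠Y = -84.70°
I = V/|Z| = 57.8/7.075 = 8.170 A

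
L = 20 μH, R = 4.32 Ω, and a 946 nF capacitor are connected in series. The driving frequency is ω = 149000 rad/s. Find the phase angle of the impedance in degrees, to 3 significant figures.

X_L = ωL = 2.98 Ω
X_C = 1/(ωC) = 7.09 Ω
Net reactance X = X_L − X_C = -4.11 Ω
Z = 4.32 − j4.11 Ω
|Z| = √(4.32² + 4.11²) = 5.97 Ω
∠Z = arctan(-4.11/4.32) = -43.6°

-43.6°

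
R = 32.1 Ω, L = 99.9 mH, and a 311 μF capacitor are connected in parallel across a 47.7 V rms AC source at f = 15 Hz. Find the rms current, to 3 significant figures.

3.96 A

ω = 2πf = 94.25 rad/s
X_L = ωL = 9.42 Ω
X_C = 1/(ωC) = 34.1 Ω
Parallel: admittances add. Y = 1/R + 1/(jωL) + jωC
Y = (0.0312 − j0.0769) S
|Y| = 0.0830 S → |Z| = 1/|Y| = 12.1 Ω, ∠Z = −∠Y = 67.9°
I = V/|Z| = 47.7/12.1 = 3.96 A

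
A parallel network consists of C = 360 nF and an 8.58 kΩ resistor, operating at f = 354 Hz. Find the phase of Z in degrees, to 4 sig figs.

ω = 2πf = 2224 rad/s
X_C = 1/(ωC) = 1249 Ω
Parallel: admittances add. Y = 1/R + jωC
Y = (0.0001166 + j0.0008007) S
|Y| = 0.0008092 S → |Z| = 1/|Y| = 1236 Ω, ∠Z = −∠Y = -81.72°

-81.72°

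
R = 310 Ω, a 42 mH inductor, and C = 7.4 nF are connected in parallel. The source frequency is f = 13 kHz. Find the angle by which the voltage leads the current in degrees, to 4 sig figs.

-5.541°

ω = 2πf = 81680 rad/s
X_L = ωL = 3431 Ω
X_C = 1/(ωC) = 1654 Ω
Parallel: admittances add. Y = 1/R + 1/(jωL) + jωC
Y = (0.003226 + j0.0003129) S
|Y| = 0.003241 S → |Z| = 1/|Y| = 308.6 Ω, ∠Z = −∠Y = -5.541°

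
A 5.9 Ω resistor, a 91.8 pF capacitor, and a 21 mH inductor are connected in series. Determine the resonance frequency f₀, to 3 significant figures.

115 kHz

ω₀ = 1/√(LC) = 1/√(0.021 × 9.18e-11) = 720200 rad/s
f₀ = ω₀/(2π) = 115 kHz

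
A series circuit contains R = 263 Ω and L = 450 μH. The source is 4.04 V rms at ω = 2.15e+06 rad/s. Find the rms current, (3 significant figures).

4.03 mA

X_L = ωL = 968 Ω
Z = 263 + j968 Ω
|Z| = √(263² + 968²) = 1000 Ω
I = V/|Z| = 4.04/1000 = 4.03 mA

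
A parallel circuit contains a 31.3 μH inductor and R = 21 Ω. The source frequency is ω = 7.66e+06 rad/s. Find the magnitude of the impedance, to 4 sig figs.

X_L = ωL = 239.8 Ω
Parallel: admittances add. Y = 1/R + 1/(jωL)
Y = (0.04762 − j0.004171) S
|Y| = 0.04780 S → |Z| = 1/|Y| = 20.92 Ω, ∠Z = −∠Y = 5.006°

20.92 Ω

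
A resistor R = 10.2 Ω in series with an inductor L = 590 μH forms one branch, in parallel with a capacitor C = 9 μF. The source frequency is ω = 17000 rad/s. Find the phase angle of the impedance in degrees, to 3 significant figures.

X_L = ωL = 10.0 Ω
X_C = 1/(ωC) = 6.54 Ω
Branch 1 (R+jX_L): Z₁ = 10.2 + j10.0 Ω, |Z₁| = 14.3 Ω
Branch 2 (−jX_C): Z₂ = −j6.54 Ω
Parallel: Z = Z₁Z₂/(Z₁+Z₂), |Z| = 8.67 Ω, ∠Z = -64.4°

-64.4°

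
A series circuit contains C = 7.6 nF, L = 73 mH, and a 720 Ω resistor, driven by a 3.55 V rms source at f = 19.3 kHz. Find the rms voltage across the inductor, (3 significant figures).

4.03 V

ω = 2πf = 121300 rad/s
X_L = ωL = 8850 Ω
X_C = 1/(ωC) = 1090 Ω
Net reactance X = X_L − X_C = 7770 Ω
Z = 720 + j7770 Ω
|Z| = √(720² + 7770²) = 7800 Ω
I = V/|Z| = 455 μA
V_L = I·|Z_L| = 0.000455 × 8850 = 4.03 V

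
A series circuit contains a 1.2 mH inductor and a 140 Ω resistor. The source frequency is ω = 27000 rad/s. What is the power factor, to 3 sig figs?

0.974

X_L = ωL = 32.4 Ω
Z = 140 + j32.4 Ω
|Z| = √(140² + 32.4²) = 144 Ω
∠Z = arctan(32.4/140) = 13.0°
cos φ = cos(13.0°) = 0.974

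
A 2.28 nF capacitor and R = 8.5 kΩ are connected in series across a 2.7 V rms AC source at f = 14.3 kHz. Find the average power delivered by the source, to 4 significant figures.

644.9 μW

ω = 2πf = 89850 rad/s
X_C = 1/(ωC) = 4881 Ω
Z = 8500 − j4881 Ω
|Z| = √(8500² + 4881²) = 9802 Ω
∠Z = arctan(-4881/8500) = -29.87°
I = V/|Z| = 275.5 μA
P = VI cos φ = 2.7 × 0.0002755 × cos(-29.87°) = 644.9 μW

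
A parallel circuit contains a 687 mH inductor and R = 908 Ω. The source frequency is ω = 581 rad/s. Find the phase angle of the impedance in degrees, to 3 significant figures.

X_L = ωL = 399 Ω
Parallel: admittances add. Y = 1/R + 1/(jωL)
Y = (0.00110 − j0.00251) S
|Y| = 0.00274 S → |Z| = 1/|Y| = 365 Ω, ∠Z = −∠Y = 66.3°

66.3°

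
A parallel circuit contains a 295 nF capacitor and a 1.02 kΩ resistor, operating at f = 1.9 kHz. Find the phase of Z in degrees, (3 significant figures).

-74.4°

ω = 2πf = 11940 rad/s
X_C = 1/(ωC) = 284 Ω
Parallel: admittances add. Y = 1/R + jωC
Y = (0.000980 + j0.00352) S
|Y| = 0.00366 S → |Z| = 1/|Y| = 274 Ω, ∠Z = −∠Y = -74.4°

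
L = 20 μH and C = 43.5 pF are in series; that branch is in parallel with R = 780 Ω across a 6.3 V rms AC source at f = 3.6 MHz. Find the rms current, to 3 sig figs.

13.8 mA

ω = 2πf = 2.262e+07 rad/s
X_L = ωL = 452 Ω
X_C = 1/(ωC) = 1020 Ω
Branch 1: Z₁ = R = 780 Ω
Branch 2 (series LC): Z₂ = j(X_L − X_C) = −j564 Ω
Parallel: Z = Z₁Z₂/(Z₁+Z₂), |Z| = 457 Ω, ∠Z = -54.1°
I = V/|Z| = 6.3/457 = 13.8 mA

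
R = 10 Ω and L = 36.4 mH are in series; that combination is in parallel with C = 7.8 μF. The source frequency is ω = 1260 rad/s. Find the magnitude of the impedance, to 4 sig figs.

84.13 Ω

X_L = ωL = 45.86 Ω
X_C = 1/(ωC) = 101.8 Ω
Branch 1 (R+jX_L): Z₁ = 10.00 + j45.86 Ω, |Z₁| = 46.94 Ω
Branch 2 (−jX_C): Z₂ = −j101.8 Ω
Parallel: Z = Z₁Z₂/(Z₁+Z₂), |Z| = 84.13 Ω, ∠Z = 67.56°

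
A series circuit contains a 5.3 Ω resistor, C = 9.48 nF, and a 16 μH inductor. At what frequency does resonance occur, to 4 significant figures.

ω₀ = 1/√(LC) = 1/√(1.6e-05 × 9.48e-09) = 2.568e+06 rad/s
f₀ = ω₀/(2π) = 408.7 kHz

408.7 kHz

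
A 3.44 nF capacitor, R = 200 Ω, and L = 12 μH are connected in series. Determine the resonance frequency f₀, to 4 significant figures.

783.3 kHz

ω₀ = 1/√(LC) = 1/√(1.2e-05 × 3.44e-09) = 4.922e+06 rad/s
f₀ = ω₀/(2π) = 783.3 kHz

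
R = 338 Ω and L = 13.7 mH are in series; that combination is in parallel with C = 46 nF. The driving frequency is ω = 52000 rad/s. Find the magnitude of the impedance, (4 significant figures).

735.5 Ω

X_L = ωL = 712.4 Ω
X_C = 1/(ωC) = 418.1 Ω
Branch 1 (R+jX_L): Z₁ = 338.0 + j712.4 Ω, |Z₁| = 788.5 Ω
Branch 2 (−jX_C): Z₂ = −j418.1 Ω
Parallel: Z = Z₁Z₂/(Z₁+Z₂), |Z| = 735.5 Ω, ∠Z = -66.43°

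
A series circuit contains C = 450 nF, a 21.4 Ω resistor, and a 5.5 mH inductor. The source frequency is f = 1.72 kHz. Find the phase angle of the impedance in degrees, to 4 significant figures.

ω = 2πf = 10810 rad/s
X_L = ωL = 59.44 Ω
X_C = 1/(ωC) = 205.6 Ω
Net reactance X = X_L − X_C = -146.2 Ω
Z = 21.40 − j146.2 Ω
|Z| = √(21.40² + 146.2²) = 147.7 Ω
∠Z = arctan(-146.2/21.40) = -81.67°

-81.67°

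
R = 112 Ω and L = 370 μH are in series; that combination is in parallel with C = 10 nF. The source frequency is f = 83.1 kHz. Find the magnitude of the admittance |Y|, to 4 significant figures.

ω = 2πf = 522100 rad/s
X_L = ωL = 193.2 Ω
X_C = 1/(ωC) = 191.5 Ω
Branch 1 (R+jX_L): Z₁ = 112.0 + j193.2 Ω, |Z₁| = 223.3 Ω
Branch 2 (−jX_C): Z₂ = −j191.5 Ω
Parallel: Z = Z₁Z₂/(Z₁+Z₂), |Z| = 381.8 Ω, ∠Z = -30.96°
|Y| = 1/|Z| = 2.619 mS

2.619 mS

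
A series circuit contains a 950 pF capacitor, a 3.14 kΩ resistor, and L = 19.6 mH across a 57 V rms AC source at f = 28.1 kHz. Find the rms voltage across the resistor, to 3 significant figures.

ω = 2πf = 176600 rad/s
X_L = ωL = 3460 Ω
X_C = 1/(ωC) = 5960 Ω
Net reactance X = X_L − X_C = -2500 Ω
Z = 3140 − j2500 Ω
|Z| = √(3140² + 2500²) = 4010 Ω
I = V/|Z| = 14.2 mA
V_R = I·|Z_R| = 0.0142 × 3140 = 44.6 V

44.6 V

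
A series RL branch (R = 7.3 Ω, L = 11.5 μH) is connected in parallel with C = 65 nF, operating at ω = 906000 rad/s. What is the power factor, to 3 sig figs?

X_L = ωL = 10.4 Ω
X_C = 1/(ωC) = 17.0 Ω
Branch 1 (R+jX_L): Z₁ = 7.30 + j10.4 Ω, |Z₁| = 12.7 Ω
Branch 2 (−jX_C): Z₂ = −j17.0 Ω
Parallel: Z = Z₁Z₂/(Z₁+Z₂), |Z| = 22.0 Ω, ∠Z = 6.93°
cos φ = cos(6.93°) = 0.993

0.993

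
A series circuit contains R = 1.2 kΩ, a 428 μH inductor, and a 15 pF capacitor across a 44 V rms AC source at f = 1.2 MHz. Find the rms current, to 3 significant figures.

ω = 2πf = 7.54e+06 rad/s
X_L = ωL = 3230 Ω
X_C = 1/(ωC) = 8840 Ω
Net reactance X = X_L − X_C = -5610 Ω
Z = 1200 − j5610 Ω
|Z| = √(1200² + 5610²) = 5740 Ω
I = V/|Z| = 44/5740 = 7.66 mA

7.66 mA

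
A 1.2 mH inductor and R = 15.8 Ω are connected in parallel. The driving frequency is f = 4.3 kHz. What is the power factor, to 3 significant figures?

ω = 2πf = 27020 rad/s
X_L = ωL = 32.4 Ω
Parallel: admittances add. Y = 1/R + 1/(jωL)
Y = (0.0633 − j0.0308) S
|Y| = 0.0704 S → |Z| = 1/|Y| = 14.2 Ω, ∠Z = −∠Y = 26.0°
cos φ = cos(26.0°) = 0.899

0.899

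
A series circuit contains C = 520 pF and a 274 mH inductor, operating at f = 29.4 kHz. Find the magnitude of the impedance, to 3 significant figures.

ω = 2πf = 184700 rad/s
X_L = ωL = 50600 Ω
X_C = 1/(ωC) = 10400 Ω
Net reactance X = X_L − X_C = 40200 Ω
Z = j40200 Ω
|Z| = √(0² + 40200²) = 40200 Ω

40200 Ω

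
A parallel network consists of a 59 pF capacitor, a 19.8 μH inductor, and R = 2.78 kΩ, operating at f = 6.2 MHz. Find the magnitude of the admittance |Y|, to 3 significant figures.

1.06 mS

ω = 2πf = 3.896e+07 rad/s
X_L = ωL = 771 Ω
X_C = 1/(ωC) = 435 Ω
Parallel: admittances add. Y = 1/R + 1/(jωL) + jωC
Y = (0.000360 + j0.00100) S
|Y| = 0.00106 S → |Z| = 1/|Y| = 939 Ω, ∠Z = −∠Y = -70.3°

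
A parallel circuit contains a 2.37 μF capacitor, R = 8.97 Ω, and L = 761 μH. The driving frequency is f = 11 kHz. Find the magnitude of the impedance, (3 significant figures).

5.47 Ω

ω = 2πf = 69120 rad/s
X_L = ωL = 52.6 Ω
X_C = 1/(ωC) = 6.10 Ω
Parallel: admittances add. Y = 1/R + 1/(jωL) + jωC
Y = (0.111 + j0.145) S
|Y| = 0.183 S → |Z| = 1/|Y| = 5.47 Ω, ∠Z = −∠Y = -52.4°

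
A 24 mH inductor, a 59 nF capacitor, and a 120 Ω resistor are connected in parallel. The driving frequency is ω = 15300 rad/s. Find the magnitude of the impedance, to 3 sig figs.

X_L = ωL = 367 Ω
X_C = 1/(ωC) = 1110 Ω
Parallel: admittances add. Y = 1/R + 1/(jωL) + jωC
Y = (0.00833 − j0.00182) S
|Y| = 0.00853 S → |Z| = 1/|Y| = 117 Ω, ∠Z = −∠Y = 12.3°

117 Ω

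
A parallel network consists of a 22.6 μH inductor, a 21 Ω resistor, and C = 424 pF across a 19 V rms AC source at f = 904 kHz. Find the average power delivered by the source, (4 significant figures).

ω = 2πf = 5.68e+06 rad/s
X_L = ωL = 128.4 Ω
X_C = 1/(ωC) = 415.2 Ω
Parallel: admittances add. Y = 1/R + 1/(jωL) + jωC
Y = (0.04762 − j0.005382) S
|Y| = 0.04792 S → |Z| = 1/|Y| = 20.87 Ω, ∠Z = −∠Y = 6.448°
I = V/|Z| = 910.5 mA
P = VI cos φ = 19 × 0.9105 × cos(6.448°) = 17.19 W

17.19 W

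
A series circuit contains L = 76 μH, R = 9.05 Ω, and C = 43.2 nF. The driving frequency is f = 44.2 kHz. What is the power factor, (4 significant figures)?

0.1439

ω = 2πf = 277700 rad/s
X_L = ωL = 21.11 Ω
X_C = 1/(ωC) = 83.35 Ω
Net reactance X = X_L − X_C = -62.25 Ω
Z = 9.050 − j62.25 Ω
|Z| = √(9.050² + 62.25²) = 62.90 Ω
∠Z = arctan(-62.25/9.050) = -81.73°
cos φ = cos(-81.73°) = 0.1439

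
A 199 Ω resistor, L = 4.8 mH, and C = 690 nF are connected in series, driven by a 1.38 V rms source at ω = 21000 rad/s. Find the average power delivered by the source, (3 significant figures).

X_L = ωL = 101 Ω
X_C = 1/(ωC) = 69.0 Ω
Net reactance X = X_L − X_C = 31.8 Ω
Z = 199 + j31.8 Ω
|Z| = √(199² + 31.8²) = 202 Ω
∠Z = arctan(31.8/199) = 9.08°
I = V/|Z| = 6.85 mA
P = VI cos φ = 1.38 × 0.00685 × cos(9.08°) = 9.33 mW

9.33 mW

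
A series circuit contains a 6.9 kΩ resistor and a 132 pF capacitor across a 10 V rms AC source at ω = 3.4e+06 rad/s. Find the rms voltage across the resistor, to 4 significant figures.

9.516 V

X_C = 1/(ωC) = 2228 Ω
Z = 6900 − j2228 Ω
|Z| = √(6900² + 2228²) = 7251 Ω
I = V/|Z| = 1.379 mA
V_R = I·|Z_R| = 0.001379 × 6900 = 9.516 V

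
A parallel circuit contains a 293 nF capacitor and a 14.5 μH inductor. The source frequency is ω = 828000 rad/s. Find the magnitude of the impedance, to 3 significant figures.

6.28 Ω

X_L = ωL = 12.0 Ω
X_C = 1/(ωC) = 4.12 Ω
Parallel: admittances add. Y = 1/(jωL) + jωC
Y = (0 + j0.159) S
|Y| = 0.159 S → |Z| = 1/|Y| = 6.28 Ω, ∠Z = −∠Y = -90.0°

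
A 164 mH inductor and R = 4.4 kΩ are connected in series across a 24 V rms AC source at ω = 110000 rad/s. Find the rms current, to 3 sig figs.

1.29 mA

X_L = ωL = 18000 Ω
Z = 4400 + j18000 Ω
|Z| = √(4400² + 18000²) = 18600 Ω
I = V/|Z| = 24/18600 = 1.29 mA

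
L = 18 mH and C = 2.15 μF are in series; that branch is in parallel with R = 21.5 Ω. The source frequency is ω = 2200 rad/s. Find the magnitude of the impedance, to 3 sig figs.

21.3 Ω

X_L = ωL = 39.6 Ω
X_C = 1/(ωC) = 211 Ω
Branch 1: Z₁ = R = 21.5 Ω
Branch 2 (series LC): Z₂ = j(X_L − X_C) = −j172 Ω
Parallel: Z = Z₁Z₂/(Z₁+Z₂), |Z| = 21.3 Ω, ∠Z = -7.13°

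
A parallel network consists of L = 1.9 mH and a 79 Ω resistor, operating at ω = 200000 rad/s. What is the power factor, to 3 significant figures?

X_L = ωL = 380 Ω
Parallel: admittances add. Y = 1/R + 1/(jωL)
Y = (0.0127 − j0.00263) S
|Y| = 0.0129 S → |Z| = 1/|Y| = 77.3 Ω, ∠Z = −∠Y = 11.7°
cos φ = cos(11.7°) = 0.979

0.979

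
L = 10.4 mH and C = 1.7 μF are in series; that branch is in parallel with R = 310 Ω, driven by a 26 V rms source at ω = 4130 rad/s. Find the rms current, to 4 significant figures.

274.5 mA

X_L = ωL = 42.95 Ω
X_C = 1/(ωC) = 142.4 Ω
Branch 1: Z₁ = R = 310.0 Ω
Branch 2 (series LC): Z₂ = j(X_L − X_C) = −j99.48 Ω
Parallel: Z = Z₁Z₂/(Z₁+Z₂), |Z| = 94.72 Ω, ∠Z = -72.21°
I = V/|Z| = 26/94.72 = 274.5 mA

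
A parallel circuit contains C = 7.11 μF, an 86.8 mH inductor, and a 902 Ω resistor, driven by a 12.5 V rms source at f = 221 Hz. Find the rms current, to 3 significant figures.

ω = 2πf = 1389 rad/s
X_L = ωL = 121 Ω
X_C = 1/(ωC) = 101 Ω
Parallel: admittances add. Y = 1/R + 1/(jωL) + jωC
Y = (0.00111 + j0.00158) S
|Y| = 0.00193 S → |Z| = 1/|Y| = 519 Ω, ∠Z = −∠Y = -54.9°
I = V/|Z| = 12.5/519 = 24.1 mA

24.1 mA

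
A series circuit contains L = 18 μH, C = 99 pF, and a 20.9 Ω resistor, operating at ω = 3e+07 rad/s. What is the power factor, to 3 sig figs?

X_L = ωL = 540 Ω
X_C = 1/(ωC) = 337 Ω
Net reactance X = X_L − X_C = 203 Ω
Z = 20.9 + j203 Ω
|Z| = √(20.9² + 203²) = 204 Ω
∠Z = arctan(203/20.9) = 84.1°
cos φ = cos(84.1°) = 0.102

0.102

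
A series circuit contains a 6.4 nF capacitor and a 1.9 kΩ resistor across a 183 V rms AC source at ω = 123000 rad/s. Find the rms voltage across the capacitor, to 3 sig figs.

102 V

X_C = 1/(ωC) = 1270 Ω
Z = 1900 − j1270 Ω
|Z| = √(1900² + 1270²) = 2290 Ω
I = V/|Z| = 80.1 mA
V_C = I·|Z_C| = 0.0801 × 1270 = 102 V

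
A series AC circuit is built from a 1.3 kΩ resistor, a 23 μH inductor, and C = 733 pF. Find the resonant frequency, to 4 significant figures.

1.226 MHz

ω₀ = 1/√(LC) = 1/√(2.3e-05 × 7.33e-10) = 7.702e+06 rad/s
f₀ = ω₀/(2π) = 1.226 MHz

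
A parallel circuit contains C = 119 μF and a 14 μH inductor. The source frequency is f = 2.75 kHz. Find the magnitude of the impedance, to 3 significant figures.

0.481 Ω

ω = 2πf = 17280 rad/s
X_L = ωL = 0.242 Ω
X_C = 1/(ωC) = 0.486 Ω
Parallel: admittances add. Y = 1/(jωL) + jωC
Y = (0 − j2.08) S
|Y| = 2.08 S → |Z| = 1/|Y| = 0.481 Ω, ∠Z = −∠Y = 90.0°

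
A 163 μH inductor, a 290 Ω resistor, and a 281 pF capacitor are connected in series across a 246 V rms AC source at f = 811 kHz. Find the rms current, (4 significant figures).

ω = 2πf = 5.096e+06 rad/s
X_L = ωL = 830.6 Ω
X_C = 1/(ωC) = 698.4 Ω
Net reactance X = X_L − X_C = 132.2 Ω
Z = 290.0 + j132.2 Ω
|Z| = √(290.0² + 132.2²) = 318.7 Ω
I = V/|Z| = 246/318.7 = 771.8 mA

771.8 mA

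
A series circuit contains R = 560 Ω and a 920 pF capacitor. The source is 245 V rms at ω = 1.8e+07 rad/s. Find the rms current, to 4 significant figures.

X_C = 1/(ωC) = 60.39 Ω
Z = 560.0 − j60.39 Ω
|Z| = √(560.0² + 60.39²) = 563.2 Ω
I = V/|Z| = 245/563.2 = 435.0 mA

435.0 mA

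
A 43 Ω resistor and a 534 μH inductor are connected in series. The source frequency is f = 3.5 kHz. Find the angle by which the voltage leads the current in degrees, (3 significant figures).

15.3°

ω = 2πf = 21990 rad/s
X_L = ωL = 11.7 Ω
Z = 43.0 + j11.7 Ω
|Z| = √(43.0² + 11.7²) = 44.6 Ω
∠Z = arctan(11.7/43.0) = 15.3°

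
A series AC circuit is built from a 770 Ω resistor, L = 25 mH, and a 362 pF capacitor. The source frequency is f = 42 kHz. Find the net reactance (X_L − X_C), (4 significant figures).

-3871 Ω

ω = 2πf = 263900 rad/s
X_L = ωL = 6597 Ω
X_C = 1/(ωC) = 10470 Ω
X = 6597 − 10470 = -3871 Ω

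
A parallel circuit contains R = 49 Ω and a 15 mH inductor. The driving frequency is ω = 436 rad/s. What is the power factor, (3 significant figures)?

X_L = ωL = 6.54 Ω
Parallel: admittances add. Y = 1/R + 1/(jωL)
Y = (0.0204 − j0.153) S
|Y| = 0.154 S → |Z| = 1/|Y| = 6.48 Ω, ∠Z = −∠Y = 82.4°
cos φ = cos(82.4°) = 0.132

0.132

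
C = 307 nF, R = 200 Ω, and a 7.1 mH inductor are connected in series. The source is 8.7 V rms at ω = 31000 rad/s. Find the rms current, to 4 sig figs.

37.71 mA

X_L = ωL = 220.1 Ω
X_C = 1/(ωC) = 105.1 Ω
Net reactance X = X_L − X_C = 115.0 Ω
Z = 200.0 + j115.0 Ω
|Z| = √(200.0² + 115.0²) = 230.7 Ω
I = V/|Z| = 8.7/230.7 = 37.71 mA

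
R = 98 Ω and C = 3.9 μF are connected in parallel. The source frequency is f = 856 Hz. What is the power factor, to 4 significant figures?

0.4375

ω = 2πf = 5378 rad/s
X_C = 1/(ωC) = 47.67 Ω
Parallel: admittances add. Y = 1/R + jωC
Y = (0.01020 + j0.02098) S
|Y| = 0.02333 S → |Z| = 1/|Y| = 42.87 Ω, ∠Z = −∠Y = -64.06°
cos φ = cos(-64.06°) = 0.4375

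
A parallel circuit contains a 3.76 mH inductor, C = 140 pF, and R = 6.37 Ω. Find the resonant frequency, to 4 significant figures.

219.4 kHz

ω₀ = 1/√(LC) = 1/√(0.00376 × 1.4e-10) = 1.378e+06 rad/s
f₀ = ω₀/(2π) = 219.4 kHz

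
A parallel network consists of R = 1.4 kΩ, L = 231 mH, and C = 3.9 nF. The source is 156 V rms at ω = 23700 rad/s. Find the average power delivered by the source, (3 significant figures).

17.4 W

X_L = ωL = 5470 Ω
X_C = 1/(ωC) = 10800 Ω
Parallel: admittances add. Y = 1/R + 1/(jωL) + jωC
Y = (0.000714 − j9.02e-05) S
|Y| = 0.000720 S → |Z| = 1/|Y| = 1390 Ω, ∠Z = −∠Y = 7.20°
I = V/|Z| = 112 mA
P = VI cos φ = 156 × 0.112 × cos(7.20°) = 17.4 W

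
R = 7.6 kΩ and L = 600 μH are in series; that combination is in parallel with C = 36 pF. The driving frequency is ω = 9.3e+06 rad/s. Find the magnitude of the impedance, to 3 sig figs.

3510 Ω

X_L = ωL = 5580 Ω
X_C = 1/(ωC) = 2990 Ω
Branch 1 (R+jX_L): Z₁ = 7600 + j5580 Ω, |Z₁| = 9430 Ω
Branch 2 (−jX_C): Z₂ = −j2990 Ω
Parallel: Z = Z₁Z₂/(Z₁+Z₂), |Z| = 3510 Ω, ∠Z = -72.6°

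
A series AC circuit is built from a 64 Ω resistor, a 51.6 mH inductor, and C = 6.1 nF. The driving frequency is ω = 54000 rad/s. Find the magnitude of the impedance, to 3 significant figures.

X_L = ωL = 2790 Ω
X_C = 1/(ωC) = 3040 Ω
Net reactance X = X_L − X_C = -249 Ω
Z = 64.0 − j249 Ω
|Z| = √(64.0² + 249²) = 258 Ω

258 Ω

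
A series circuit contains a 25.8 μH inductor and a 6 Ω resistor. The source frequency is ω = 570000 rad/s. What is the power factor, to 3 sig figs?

0.378

X_L = ωL = 14.7 Ω
Z = 6.00 + j14.7 Ω
|Z| = √(6.00² + 14.7²) = 15.9 Ω
∠Z = arctan(14.7/6.00) = 67.8°
cos φ = cos(67.8°) = 0.378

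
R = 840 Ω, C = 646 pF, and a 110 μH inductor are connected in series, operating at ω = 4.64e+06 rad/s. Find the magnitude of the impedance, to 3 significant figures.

X_L = ωL = 510 Ω
X_C = 1/(ωC) = 334 Ω
Net reactance X = X_L − X_C = 177 Ω
Z = 840 + j177 Ω
|Z| = √(840² + 177²) = 858 Ω

858 Ω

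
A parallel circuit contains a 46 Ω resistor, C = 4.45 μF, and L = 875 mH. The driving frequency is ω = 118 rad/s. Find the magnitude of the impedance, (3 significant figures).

42.4 Ω

X_L = ωL = 103 Ω
X_C = 1/(ωC) = 1900 Ω
Parallel: admittances add. Y = 1/R + 1/(jωL) + jωC
Y = (0.0217 − j0.00916) S
|Y| = 0.0236 S → |Z| = 1/|Y| = 42.4 Ω, ∠Z = −∠Y = 22.8°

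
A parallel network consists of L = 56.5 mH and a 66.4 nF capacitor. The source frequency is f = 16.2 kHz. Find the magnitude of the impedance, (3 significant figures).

152 Ω

ω = 2πf = 101800 rad/s
X_L = ωL = 5750 Ω
X_C = 1/(ωC) = 148 Ω
Parallel: admittances add. Y = 1/(jωL) + jωC
Y = (0 + j0.00658) S
|Y| = 0.00658 S → |Z| = 1/|Y| = 152 Ω, ∠Z = −∠Y = -90.0°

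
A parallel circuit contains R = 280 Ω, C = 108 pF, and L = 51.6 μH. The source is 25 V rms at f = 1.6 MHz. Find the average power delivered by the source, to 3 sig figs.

2.23 W

ω = 2πf = 1.005e+07 rad/s
X_L = ωL = 519 Ω
X_C = 1/(ωC) = 921 Ω
Parallel: admittances add. Y = 1/R + 1/(jωL) + jωC
Y = (0.00357 − j0.000842) S
|Y| = 0.00367 S → |Z| = 1/|Y| = 273 Ω, ∠Z = −∠Y = 13.3°
I = V/|Z| = 91.7 mA
P = VI cos φ = 25 × 0.0917 × cos(13.3°) = 2.23 W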